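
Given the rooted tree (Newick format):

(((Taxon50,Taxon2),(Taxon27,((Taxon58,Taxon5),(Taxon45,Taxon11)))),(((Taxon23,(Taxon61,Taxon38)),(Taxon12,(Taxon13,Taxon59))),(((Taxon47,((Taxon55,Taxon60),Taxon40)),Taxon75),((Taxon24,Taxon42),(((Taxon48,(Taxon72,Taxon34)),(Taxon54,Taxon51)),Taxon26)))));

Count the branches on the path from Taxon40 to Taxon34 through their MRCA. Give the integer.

10

The MRCA of Taxon40 and Taxon34 is the node subtending (((Taxon47,((Taxon55,Taxon60),Taxon40)),Taxon75),((Taxon24,Taxon42),(((Taxon48,(Taxon72,Taxon34)),(Taxon54,Taxon51)),Taxon26))).
From Taxon40 up to that node: 4 branches. From Taxon34 up to the same node: 6 branches. Total: 4 + 6 = 10.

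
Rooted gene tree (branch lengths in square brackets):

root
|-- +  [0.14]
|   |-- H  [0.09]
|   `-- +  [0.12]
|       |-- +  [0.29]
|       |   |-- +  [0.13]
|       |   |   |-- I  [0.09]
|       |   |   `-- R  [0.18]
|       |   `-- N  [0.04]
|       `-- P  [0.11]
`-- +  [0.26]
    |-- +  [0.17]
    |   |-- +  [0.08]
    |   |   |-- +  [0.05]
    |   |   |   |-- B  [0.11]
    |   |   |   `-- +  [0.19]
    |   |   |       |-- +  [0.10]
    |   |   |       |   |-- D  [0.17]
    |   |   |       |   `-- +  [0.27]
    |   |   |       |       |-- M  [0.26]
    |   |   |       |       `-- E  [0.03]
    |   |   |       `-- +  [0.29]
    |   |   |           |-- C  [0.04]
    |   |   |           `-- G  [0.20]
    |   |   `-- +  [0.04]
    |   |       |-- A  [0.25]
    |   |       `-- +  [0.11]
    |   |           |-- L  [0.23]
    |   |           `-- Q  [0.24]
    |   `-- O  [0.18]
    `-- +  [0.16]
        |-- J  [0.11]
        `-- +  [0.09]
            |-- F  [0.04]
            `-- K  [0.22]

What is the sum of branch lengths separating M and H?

The path runs M → … → MRCA → … → H; the MRCA is the root of the tree.
Branch lengths along that path: 0.26 + 0.27 + 0.10 + 0.19 + 0.05 + 0.08 + 0.17 + 0.26 + 0.14 + 0.09 = 1.61.

1.61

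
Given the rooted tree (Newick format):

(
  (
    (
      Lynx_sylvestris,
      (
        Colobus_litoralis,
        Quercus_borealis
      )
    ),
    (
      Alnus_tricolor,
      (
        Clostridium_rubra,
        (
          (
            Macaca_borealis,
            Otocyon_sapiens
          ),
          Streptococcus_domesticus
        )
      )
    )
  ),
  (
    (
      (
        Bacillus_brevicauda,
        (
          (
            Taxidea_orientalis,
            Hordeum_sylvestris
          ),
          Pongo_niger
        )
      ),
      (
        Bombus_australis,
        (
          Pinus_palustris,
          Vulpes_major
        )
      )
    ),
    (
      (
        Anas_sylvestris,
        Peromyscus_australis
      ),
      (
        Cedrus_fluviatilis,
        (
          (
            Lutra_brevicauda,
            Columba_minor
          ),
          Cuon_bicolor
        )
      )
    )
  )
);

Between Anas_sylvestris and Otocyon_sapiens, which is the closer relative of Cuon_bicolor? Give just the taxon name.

Anas_sylvestris

The MRCA of Cuon_bicolor and Anas_sylvestris subtends ((Anas_sylvestris,Peromyscus_australis),(Cedrus_fluviatilis,((Lutra_brevicauda,Columba_minor),Cuon_bicolor))) (6 taxa).
The MRCA of Cuon_bicolor and Otocyon_sapiens is the root, subtending the entire tree (21 taxa).
The first is nested inside the second, so Cuon_bicolor shares a more recent common ancestor with Anas_sylvestris.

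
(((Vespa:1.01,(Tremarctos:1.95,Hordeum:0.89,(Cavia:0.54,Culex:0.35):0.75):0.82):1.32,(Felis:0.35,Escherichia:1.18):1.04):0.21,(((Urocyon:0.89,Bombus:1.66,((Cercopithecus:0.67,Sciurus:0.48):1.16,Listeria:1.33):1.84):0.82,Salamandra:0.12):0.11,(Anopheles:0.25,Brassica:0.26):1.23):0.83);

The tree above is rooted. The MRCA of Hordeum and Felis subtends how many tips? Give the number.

The MRCA of Hordeum and Felis is the node subtending ((Vespa,(Tremarctos,Hordeum,(Cavia,Culex))),(Felis,Escherichia)).
That clade contains 7 terminal taxa: Cavia, Culex, Escherichia, Felis, Hordeum, Tremarctos, Vespa.

7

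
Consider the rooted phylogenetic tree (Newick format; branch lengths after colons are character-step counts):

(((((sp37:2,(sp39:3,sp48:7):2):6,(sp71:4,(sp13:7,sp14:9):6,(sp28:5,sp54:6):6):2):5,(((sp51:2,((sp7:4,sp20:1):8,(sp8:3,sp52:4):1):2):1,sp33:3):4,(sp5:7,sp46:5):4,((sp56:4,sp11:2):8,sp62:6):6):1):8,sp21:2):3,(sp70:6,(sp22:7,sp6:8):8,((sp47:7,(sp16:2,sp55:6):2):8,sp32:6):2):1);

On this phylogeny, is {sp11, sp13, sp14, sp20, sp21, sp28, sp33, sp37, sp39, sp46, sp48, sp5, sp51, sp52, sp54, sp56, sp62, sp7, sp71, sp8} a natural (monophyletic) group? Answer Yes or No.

Yes

The most recent common ancestor of these taxa subtends ((((sp37,(sp39,sp48)),(sp71,(sp13,sp14),(sp28,sp54))),(((sp51,((sp7,sp20),(sp8,sp52))),sp33),(sp5,sp46),((sp56,sp11),sp62))),sp21).
That clade has exactly 20 tips — every listed taxon and nothing else — so the group is monophyletic.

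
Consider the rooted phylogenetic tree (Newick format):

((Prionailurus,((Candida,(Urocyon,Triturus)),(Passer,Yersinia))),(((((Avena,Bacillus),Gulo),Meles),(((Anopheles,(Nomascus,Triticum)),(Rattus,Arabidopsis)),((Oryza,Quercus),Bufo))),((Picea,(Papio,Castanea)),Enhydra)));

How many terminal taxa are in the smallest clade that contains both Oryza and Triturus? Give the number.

The MRCA of Oryza and Triturus is the root, so the clade is the entire tree.
That clade contains 22 terminal taxa: Anopheles, Arabidopsis, Avena, Bacillus, Bufo, Candida, Castanea, Enhydra, Gulo, Meles, Nomascus, Oryza, Papio, Passer, Picea, Prionailurus, Quercus, Rattus, Triticum, Triturus, Urocyon, Yersinia.

22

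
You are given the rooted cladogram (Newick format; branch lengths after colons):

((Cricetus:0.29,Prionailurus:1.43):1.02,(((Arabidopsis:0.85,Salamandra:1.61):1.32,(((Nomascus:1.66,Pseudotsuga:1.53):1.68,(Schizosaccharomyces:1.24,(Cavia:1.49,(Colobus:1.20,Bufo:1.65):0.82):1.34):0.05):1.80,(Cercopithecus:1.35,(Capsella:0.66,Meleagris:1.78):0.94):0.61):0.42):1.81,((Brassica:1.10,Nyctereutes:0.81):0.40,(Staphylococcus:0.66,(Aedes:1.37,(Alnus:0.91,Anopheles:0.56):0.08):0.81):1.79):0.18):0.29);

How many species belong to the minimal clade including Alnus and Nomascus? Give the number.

17

The MRCA of Alnus and Nomascus is the node subtending (((Arabidopsis,Salamandra),(((Nomascus,Pseudotsuga),(Schizosaccharomyces,(Cavia,(Colobus,Bufo)))),(Cercopithecus,(Capsella,Meleagris)))),((Brassica,Nyctereutes),(Staphylococcus,(Aedes,(Alnus,Anopheles))))).
That clade contains 17 terminal taxa: Aedes, Alnus, Anopheles, Arabidopsis, Brassica, Bufo, Capsella, Cavia, Cercopithecus, Colobus, Meleagris, Nomascus, Nyctereutes, Pseudotsuga, Salamandra, Schizosaccharomyces, Staphylococcus.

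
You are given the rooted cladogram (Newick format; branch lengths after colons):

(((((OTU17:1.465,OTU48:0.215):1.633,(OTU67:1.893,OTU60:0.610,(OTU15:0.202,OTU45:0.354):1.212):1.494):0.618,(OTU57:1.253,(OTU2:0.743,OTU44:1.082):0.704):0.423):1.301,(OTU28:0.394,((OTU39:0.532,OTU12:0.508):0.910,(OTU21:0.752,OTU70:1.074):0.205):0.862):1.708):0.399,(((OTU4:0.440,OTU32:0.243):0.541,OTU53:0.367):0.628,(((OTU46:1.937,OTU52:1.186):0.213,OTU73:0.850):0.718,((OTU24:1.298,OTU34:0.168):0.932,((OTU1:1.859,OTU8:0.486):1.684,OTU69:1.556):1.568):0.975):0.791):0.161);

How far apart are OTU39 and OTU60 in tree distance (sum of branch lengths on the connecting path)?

8.035

The path runs OTU39 → … → MRCA → … → OTU60; the MRCA is the node subtending ((((OTU17,OTU48),(OTU67,OTU60,(OTU15,OTU45))),(OTU57,(OTU2,OTU44))),(OTU28,((OTU39,OTU12),(OTU21,OTU70)))).
Branch lengths along that path: 0.532 + 0.910 + 0.862 + 1.708 + 1.301 + 0.618 + 1.494 + 0.610 = 8.035.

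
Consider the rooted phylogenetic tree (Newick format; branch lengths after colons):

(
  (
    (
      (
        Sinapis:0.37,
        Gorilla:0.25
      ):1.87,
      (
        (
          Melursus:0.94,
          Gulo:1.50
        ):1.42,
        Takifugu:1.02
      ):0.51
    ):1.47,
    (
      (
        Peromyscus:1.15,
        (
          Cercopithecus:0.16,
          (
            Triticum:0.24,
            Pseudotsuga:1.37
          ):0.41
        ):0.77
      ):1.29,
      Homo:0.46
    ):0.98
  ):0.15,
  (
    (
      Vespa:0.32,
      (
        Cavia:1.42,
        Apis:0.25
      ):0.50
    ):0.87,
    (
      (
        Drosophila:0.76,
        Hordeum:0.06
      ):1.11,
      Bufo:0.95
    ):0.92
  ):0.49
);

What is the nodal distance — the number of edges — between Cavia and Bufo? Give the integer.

5

The MRCA of Cavia and Bufo is the node subtending ((Vespa,(Cavia,Apis)),((Drosophila,Hordeum),Bufo)).
From Cavia up to that node: 3 branches. From Bufo up to the same node: 2 branches. Total: 3 + 2 = 5.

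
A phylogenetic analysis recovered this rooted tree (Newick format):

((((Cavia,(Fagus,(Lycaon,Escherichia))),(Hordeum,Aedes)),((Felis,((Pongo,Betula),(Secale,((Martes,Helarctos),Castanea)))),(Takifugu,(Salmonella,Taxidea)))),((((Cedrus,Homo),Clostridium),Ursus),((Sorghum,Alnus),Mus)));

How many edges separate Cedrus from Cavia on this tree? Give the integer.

The MRCA of Cedrus and Cavia is the root of the tree.
From Cedrus up to that node: 5 branches. From Cavia up to the same node: 4 branches. Total: 5 + 4 = 9.

9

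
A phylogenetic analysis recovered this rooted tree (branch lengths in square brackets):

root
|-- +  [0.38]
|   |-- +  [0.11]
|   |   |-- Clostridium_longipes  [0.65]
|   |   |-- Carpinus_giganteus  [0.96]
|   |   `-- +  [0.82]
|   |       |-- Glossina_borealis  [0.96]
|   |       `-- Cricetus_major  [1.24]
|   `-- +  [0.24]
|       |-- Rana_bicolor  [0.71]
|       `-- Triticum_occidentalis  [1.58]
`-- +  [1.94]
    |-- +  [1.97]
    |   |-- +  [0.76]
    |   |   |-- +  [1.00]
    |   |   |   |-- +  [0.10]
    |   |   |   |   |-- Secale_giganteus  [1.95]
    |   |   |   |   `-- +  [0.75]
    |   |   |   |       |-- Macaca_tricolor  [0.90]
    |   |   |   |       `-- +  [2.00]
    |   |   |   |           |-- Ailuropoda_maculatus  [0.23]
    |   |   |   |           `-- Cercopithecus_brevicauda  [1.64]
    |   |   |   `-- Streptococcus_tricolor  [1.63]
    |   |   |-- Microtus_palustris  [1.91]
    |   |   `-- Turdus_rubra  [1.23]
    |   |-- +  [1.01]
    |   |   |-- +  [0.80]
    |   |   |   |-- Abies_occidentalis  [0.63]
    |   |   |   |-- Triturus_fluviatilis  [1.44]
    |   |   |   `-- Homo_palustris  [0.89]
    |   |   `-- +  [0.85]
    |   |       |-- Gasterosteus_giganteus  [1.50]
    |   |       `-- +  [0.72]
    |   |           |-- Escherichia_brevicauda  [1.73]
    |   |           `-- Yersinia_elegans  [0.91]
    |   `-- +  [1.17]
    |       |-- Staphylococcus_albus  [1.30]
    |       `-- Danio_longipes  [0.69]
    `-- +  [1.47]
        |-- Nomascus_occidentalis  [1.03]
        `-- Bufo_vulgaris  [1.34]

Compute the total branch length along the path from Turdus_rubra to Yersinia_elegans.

The path runs Turdus_rubra → … → MRCA → … → Yersinia_elegans; the MRCA is the node subtending ((((Secale_giganteus,(Macaca_tricolor,(Ailuropoda_maculatus,Cercopithecus_brevicauda))),Streptococcus_tricolor),Microtus_palustris,Turdus_rubra),((Abies_occidentalis,Triturus_fluviatilis,Homo_palustris),(Gasterosteus_giganteus,(Escherichia_brevicauda,Yersinia_elegans))),(Staphylococcus_albus,Danio_longipes)).
Branch lengths along that path: 1.23 + 0.76 + 1.01 + 0.85 + 0.72 + 0.91 = 5.48.

5.48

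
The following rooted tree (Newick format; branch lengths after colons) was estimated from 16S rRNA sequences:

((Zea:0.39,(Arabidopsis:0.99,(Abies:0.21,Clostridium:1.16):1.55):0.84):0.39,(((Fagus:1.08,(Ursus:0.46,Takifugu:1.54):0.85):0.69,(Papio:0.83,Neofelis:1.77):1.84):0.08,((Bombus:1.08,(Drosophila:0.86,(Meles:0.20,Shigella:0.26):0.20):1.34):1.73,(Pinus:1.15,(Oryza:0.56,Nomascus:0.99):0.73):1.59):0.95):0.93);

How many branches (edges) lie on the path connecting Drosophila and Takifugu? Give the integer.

The MRCA of Drosophila and Takifugu is the node subtending (((Fagus,(Ursus,Takifugu)),(Papio,Neofelis)),((Bombus,(Drosophila,(Meles,Shigella))),(Pinus,(Oryza,Nomascus)))).
From Drosophila up to that node: 4 branches. From Takifugu up to the same node: 4 branches. Total: 4 + 4 = 8.

8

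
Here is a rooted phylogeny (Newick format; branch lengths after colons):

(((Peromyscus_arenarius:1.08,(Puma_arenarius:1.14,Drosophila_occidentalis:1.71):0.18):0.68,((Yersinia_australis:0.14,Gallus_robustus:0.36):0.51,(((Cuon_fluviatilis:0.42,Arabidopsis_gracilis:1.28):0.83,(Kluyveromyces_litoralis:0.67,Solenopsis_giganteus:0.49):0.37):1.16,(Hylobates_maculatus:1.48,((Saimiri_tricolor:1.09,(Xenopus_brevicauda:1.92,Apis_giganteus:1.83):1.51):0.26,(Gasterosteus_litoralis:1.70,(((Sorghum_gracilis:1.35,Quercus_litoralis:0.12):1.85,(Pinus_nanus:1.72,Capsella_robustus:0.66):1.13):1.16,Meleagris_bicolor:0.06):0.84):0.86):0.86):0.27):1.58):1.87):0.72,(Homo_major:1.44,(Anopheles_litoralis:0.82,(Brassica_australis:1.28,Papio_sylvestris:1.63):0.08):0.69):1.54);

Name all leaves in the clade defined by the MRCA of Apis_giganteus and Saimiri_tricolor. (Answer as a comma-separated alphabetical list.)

Apis_giganteus, Saimiri_tricolor, Xenopus_brevicauda

Tracing Apis_giganteus: it sits inside (Xenopus_brevicauda,Apis_giganteus).
Tracing Saimiri_tricolor: it sits inside (Saimiri_tricolor,(Xenopus_brevicauda,Apis_giganteus)).
The smallest clade enclosing both is (Saimiri_tricolor,(Xenopus_brevicauda,Apis_giganteus)); the answer is its 3 terminal taxa in alphabetical order.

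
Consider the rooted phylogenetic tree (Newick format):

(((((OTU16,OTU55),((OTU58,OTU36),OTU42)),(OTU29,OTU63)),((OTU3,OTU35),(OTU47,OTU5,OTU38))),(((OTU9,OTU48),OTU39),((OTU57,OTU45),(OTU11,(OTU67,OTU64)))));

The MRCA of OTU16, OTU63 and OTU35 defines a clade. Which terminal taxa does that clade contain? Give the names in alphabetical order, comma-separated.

Tracing OTU16: it sits inside (OTU16,OTU55).
Tracing OTU63: it sits inside (OTU29,OTU63).
Tracing OTU35: it sits inside (OTU3,OTU35).
The smallest clade enclosing all 3 is ((((OTU16,OTU55),((OTU58,OTU36),OTU42)),(OTU29,OTU63)),((OTU3,OTU35),(OTU47,OTU5,OTU38))); the answer is its 12 terminal taxa in alphabetical order.

OTU16, OTU29, OTU3, OTU35, OTU36, OTU38, OTU42, OTU47, OTU5, OTU55, OTU58, OTU63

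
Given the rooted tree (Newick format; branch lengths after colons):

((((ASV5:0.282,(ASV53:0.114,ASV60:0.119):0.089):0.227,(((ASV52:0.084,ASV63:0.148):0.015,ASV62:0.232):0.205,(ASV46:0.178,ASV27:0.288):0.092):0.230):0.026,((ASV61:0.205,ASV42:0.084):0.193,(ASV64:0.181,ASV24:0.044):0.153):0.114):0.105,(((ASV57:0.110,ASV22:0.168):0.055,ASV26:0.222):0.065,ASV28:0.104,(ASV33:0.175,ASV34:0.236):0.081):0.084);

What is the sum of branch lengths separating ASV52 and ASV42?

0.951

The path runs ASV52 → … → MRCA → … → ASV42; the MRCA is the node subtending (((ASV5,(ASV53,ASV60)),(((ASV52,ASV63),ASV62),(ASV46,ASV27))),((ASV61,ASV42),(ASV64,ASV24))).
Branch lengths along that path: 0.084 + 0.015 + 0.205 + 0.230 + 0.026 + 0.114 + 0.193 + 0.084 = 0.951.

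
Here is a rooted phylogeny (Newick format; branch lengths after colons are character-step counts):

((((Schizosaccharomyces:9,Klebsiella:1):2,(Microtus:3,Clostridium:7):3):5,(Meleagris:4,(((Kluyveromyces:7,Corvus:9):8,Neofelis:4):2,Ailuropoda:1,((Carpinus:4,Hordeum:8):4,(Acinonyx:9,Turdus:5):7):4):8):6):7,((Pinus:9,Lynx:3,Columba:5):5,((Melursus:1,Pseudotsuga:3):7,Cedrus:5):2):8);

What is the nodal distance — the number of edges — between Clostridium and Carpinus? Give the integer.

The MRCA of Clostridium and Carpinus is the node subtending (((Schizosaccharomyces,Klebsiella),(Microtus,Clostridium)),(Meleagris,(((Kluyveromyces,Corvus),Neofelis),Ailuropoda,((Carpinus,Hordeum),(Acinonyx,Turdus))))).
From Clostridium up to that node: 3 branches. From Carpinus up to the same node: 5 branches. Total: 3 + 5 = 8.

8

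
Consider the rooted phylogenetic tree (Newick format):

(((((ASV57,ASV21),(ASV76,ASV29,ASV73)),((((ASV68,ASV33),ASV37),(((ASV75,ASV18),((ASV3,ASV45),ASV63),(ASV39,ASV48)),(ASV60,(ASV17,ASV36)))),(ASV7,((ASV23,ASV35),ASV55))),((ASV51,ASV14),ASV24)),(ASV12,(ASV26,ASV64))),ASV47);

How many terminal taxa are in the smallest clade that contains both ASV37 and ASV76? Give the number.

The MRCA of ASV37 and ASV76 is the node subtending (((ASV57,ASV21),(ASV76,ASV29,ASV73)),((((ASV68,ASV33),ASV37),(((ASV75,ASV18),((ASV3,ASV45),ASV63),(ASV39,ASV48)),(ASV60,(ASV17,ASV36)))),(ASV7,((ASV23,ASV35),ASV55))),((ASV51,ASV14),ASV24)).
That clade contains 25 terminal taxa: ASV14, ASV17, ASV18, ASV21, ASV23, ASV24, ASV29, ASV3, ASV33, ASV35, ASV36, ASV37, ASV39, ASV45, ASV48, ASV51, ASV55, ASV57, ASV60, ASV63, ASV68, ASV7, ASV73, ASV75, ASV76.

25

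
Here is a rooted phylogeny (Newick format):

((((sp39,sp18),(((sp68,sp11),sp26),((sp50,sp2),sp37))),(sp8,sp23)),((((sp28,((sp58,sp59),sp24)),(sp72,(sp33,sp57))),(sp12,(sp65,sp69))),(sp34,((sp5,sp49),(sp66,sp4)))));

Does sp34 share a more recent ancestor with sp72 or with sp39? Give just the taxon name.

sp72

The MRCA of sp34 and sp72 subtends ((((sp28,((sp58,sp59),sp24)),(sp72,(sp33,sp57))),(sp12,(sp65,sp69))),(sp34,((sp5,sp49),(sp66,sp4)))) (15 taxa).
The MRCA of sp34 and sp39 is the root, subtending the entire tree (25 taxa).
The first is nested inside the second, so sp34 shares a more recent common ancestor with sp72.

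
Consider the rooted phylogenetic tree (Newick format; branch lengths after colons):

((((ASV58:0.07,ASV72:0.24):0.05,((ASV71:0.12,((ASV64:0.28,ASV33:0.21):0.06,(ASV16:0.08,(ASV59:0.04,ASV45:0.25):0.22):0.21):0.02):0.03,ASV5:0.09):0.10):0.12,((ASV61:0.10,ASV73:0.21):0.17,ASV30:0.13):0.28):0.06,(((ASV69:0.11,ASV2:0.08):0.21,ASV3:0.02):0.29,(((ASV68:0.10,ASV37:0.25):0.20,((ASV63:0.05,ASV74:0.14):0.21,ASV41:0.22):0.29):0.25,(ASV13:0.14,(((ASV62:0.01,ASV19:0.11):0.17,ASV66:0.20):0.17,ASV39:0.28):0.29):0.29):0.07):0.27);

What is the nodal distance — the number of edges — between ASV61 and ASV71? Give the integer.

7

The MRCA of ASV61 and ASV71 is the node subtending (((ASV58,ASV72),((ASV71,((ASV64,ASV33),(ASV16,(ASV59,ASV45)))),ASV5)),((ASV61,ASV73),ASV30)).
From ASV61 up to that node: 3 branches. From ASV71 up to the same node: 4 branches. Total: 3 + 4 = 7.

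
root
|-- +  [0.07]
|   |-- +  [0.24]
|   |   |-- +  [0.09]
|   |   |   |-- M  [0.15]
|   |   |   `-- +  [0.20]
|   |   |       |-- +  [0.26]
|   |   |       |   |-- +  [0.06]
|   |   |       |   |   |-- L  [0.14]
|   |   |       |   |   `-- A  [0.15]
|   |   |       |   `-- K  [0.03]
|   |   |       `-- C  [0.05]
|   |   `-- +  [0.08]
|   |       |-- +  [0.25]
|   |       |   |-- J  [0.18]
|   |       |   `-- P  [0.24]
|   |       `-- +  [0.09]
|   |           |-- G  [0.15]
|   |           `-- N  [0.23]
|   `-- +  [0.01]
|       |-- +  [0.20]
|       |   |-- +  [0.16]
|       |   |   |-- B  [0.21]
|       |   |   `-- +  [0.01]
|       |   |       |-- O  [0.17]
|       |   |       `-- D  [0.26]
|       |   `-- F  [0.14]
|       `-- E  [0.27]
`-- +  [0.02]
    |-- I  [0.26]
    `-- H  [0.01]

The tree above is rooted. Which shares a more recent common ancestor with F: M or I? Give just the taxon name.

The MRCA of F and M subtends (((M,(((L,A),K),C)),((J,P),(G,N))),(((B,(O,D)),F),E)) (14 taxa).
The MRCA of F and I is the root, subtending the entire tree (16 taxa).
The first is nested inside the second, so F shares a more recent common ancestor with M.

M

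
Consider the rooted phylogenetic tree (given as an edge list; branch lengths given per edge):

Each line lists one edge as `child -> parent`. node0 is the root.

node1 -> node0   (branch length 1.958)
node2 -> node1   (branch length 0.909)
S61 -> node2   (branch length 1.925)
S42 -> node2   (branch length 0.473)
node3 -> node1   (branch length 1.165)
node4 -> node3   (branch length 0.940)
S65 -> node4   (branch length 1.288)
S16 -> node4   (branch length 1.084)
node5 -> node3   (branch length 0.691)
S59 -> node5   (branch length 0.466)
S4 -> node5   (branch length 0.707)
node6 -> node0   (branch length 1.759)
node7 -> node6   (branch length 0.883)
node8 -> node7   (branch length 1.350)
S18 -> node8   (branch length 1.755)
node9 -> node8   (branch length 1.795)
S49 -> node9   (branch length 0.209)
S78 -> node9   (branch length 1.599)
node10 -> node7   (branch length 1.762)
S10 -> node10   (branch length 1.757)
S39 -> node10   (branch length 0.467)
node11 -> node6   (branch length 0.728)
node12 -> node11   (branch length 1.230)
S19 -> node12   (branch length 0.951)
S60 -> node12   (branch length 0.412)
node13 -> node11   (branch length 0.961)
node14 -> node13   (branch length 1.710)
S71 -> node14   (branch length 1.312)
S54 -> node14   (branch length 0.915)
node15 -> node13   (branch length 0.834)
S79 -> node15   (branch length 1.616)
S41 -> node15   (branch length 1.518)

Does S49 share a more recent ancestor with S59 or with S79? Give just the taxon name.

The MRCA of S49 and S79 subtends (((S18,(S49,S78)),(S10,S39)),((S19,S60),((S71,S54),(S79,S41)))) (11 taxa).
The MRCA of S49 and S59 is the root, subtending the entire tree (17 taxa).
The first is nested inside the second, so S49 shares a more recent common ancestor with S79.

S79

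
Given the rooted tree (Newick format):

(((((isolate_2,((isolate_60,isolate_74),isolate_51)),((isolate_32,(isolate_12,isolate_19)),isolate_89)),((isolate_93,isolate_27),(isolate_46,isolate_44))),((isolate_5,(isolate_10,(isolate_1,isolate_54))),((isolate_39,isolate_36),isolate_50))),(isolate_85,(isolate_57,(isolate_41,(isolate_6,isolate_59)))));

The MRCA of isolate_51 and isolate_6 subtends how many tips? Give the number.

24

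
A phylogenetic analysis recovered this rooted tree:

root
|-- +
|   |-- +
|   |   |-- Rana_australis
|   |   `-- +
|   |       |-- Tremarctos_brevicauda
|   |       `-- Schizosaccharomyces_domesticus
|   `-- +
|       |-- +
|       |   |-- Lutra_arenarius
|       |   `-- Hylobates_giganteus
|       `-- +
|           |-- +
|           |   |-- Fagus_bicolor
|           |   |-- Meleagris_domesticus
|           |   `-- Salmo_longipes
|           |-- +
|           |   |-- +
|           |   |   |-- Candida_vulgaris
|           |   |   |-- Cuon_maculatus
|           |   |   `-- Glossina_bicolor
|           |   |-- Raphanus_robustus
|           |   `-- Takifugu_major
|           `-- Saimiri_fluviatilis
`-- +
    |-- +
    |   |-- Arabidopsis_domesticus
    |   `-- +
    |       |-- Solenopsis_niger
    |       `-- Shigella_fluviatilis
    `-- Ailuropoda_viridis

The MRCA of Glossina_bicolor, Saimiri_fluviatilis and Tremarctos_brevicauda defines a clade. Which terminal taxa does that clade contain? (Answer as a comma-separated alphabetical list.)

Candida_vulgaris, Cuon_maculatus, Fagus_bicolor, Glossina_bicolor, Hylobates_giganteus, Lutra_arenarius, Meleagris_domesticus, Rana_australis, Raphanus_robustus, Saimiri_fluviatilis, Salmo_longipes, Schizosaccharomyces_domesticus, Takifugu_major, Tremarctos_brevicauda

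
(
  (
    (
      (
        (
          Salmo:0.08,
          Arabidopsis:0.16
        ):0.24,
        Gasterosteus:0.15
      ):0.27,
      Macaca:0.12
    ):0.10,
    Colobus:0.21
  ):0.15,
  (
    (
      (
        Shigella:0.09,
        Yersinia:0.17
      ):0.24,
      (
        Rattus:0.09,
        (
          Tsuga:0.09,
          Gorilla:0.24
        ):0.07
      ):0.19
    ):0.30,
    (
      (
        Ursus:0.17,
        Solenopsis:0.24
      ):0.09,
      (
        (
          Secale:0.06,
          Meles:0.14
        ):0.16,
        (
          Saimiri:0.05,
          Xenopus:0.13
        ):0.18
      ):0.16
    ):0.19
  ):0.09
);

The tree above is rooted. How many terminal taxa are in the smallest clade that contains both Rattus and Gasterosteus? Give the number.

The MRCA of Rattus and Gasterosteus is the root, so the clade is the entire tree.
That clade contains 16 terminal taxa: Arabidopsis, Colobus, Gasterosteus, Gorilla, Macaca, Meles, Rattus, Saimiri, Salmo, Secale, Shigella, Solenopsis, Tsuga, Ursus, Xenopus, Yersinia.

16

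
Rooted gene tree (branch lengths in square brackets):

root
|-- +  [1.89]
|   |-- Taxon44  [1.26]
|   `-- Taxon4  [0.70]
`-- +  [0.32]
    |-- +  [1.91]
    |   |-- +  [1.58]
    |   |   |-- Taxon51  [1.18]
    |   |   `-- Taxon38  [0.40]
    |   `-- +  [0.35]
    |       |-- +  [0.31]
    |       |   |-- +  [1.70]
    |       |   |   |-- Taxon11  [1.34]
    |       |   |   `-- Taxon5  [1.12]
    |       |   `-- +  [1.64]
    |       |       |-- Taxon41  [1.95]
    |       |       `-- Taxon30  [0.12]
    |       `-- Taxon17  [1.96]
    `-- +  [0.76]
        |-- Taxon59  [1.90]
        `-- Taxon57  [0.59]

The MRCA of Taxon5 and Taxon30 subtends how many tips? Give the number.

The MRCA of Taxon5 and Taxon30 is the node subtending ((Taxon11,Taxon5),(Taxon41,Taxon30)).
That clade contains 4 terminal taxa: Taxon11, Taxon30, Taxon41, Taxon5.

4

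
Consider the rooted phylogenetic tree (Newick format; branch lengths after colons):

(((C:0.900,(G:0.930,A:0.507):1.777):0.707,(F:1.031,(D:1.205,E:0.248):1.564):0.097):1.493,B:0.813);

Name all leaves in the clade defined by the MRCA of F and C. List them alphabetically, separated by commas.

A, C, D, E, F, G

Tracing F: it sits inside (F,(D,E)).
Tracing C: it sits inside (C,(G,A)).
The smallest clade enclosing both is ((C,(G,A)),(F,(D,E))); the answer is its 6 terminal taxa in alphabetical order.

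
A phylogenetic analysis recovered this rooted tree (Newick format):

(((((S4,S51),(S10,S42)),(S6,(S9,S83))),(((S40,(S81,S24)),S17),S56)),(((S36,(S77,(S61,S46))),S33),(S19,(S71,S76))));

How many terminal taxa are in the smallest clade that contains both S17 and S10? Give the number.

12

The MRCA of S17 and S10 is the node subtending ((((S4,S51),(S10,S42)),(S6,(S9,S83))),(((S40,(S81,S24)),S17),S56)).
That clade contains 12 terminal taxa: S10, S17, S24, S4, S40, S42, S51, S56, S6, S81, S83, S9.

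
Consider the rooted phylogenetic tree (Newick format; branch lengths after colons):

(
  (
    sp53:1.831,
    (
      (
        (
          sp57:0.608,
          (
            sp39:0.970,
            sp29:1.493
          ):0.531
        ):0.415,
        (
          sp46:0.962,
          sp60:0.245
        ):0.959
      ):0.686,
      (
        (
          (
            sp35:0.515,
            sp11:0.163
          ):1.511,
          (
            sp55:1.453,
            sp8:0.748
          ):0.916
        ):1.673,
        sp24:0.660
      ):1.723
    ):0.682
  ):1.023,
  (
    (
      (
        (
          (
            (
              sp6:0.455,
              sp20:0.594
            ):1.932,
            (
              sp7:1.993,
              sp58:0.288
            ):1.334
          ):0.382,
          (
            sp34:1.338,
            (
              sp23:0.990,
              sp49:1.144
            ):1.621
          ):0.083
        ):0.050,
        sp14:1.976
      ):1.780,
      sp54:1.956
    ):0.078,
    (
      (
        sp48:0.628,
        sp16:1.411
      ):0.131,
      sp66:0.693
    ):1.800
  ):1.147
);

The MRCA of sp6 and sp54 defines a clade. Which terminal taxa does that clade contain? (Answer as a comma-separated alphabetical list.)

sp14, sp20, sp23, sp34, sp49, sp54, sp58, sp6, sp7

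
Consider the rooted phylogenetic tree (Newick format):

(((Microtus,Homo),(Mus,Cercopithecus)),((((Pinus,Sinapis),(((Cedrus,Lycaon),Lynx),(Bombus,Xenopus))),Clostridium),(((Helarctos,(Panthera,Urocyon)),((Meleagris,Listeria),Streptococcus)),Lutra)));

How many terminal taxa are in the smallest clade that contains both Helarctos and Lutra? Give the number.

The MRCA of Helarctos and Lutra is the node subtending (((Helarctos,(Panthera,Urocyon)),((Meleagris,Listeria),Streptococcus)),Lutra).
That clade contains 7 terminal taxa: Helarctos, Listeria, Lutra, Meleagris, Panthera, Streptococcus, Urocyon.

7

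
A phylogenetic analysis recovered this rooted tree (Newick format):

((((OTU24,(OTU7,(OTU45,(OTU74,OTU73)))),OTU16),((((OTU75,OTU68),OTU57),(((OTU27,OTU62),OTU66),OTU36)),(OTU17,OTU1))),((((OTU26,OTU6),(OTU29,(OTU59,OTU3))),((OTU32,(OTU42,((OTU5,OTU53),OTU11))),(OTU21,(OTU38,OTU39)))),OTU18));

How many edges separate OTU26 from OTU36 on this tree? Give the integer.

10

The MRCA of OTU26 and OTU36 is the root of the tree.
From OTU26 up to that node: 5 branches. From OTU36 up to the same node: 5 branches. Total: 5 + 5 = 10.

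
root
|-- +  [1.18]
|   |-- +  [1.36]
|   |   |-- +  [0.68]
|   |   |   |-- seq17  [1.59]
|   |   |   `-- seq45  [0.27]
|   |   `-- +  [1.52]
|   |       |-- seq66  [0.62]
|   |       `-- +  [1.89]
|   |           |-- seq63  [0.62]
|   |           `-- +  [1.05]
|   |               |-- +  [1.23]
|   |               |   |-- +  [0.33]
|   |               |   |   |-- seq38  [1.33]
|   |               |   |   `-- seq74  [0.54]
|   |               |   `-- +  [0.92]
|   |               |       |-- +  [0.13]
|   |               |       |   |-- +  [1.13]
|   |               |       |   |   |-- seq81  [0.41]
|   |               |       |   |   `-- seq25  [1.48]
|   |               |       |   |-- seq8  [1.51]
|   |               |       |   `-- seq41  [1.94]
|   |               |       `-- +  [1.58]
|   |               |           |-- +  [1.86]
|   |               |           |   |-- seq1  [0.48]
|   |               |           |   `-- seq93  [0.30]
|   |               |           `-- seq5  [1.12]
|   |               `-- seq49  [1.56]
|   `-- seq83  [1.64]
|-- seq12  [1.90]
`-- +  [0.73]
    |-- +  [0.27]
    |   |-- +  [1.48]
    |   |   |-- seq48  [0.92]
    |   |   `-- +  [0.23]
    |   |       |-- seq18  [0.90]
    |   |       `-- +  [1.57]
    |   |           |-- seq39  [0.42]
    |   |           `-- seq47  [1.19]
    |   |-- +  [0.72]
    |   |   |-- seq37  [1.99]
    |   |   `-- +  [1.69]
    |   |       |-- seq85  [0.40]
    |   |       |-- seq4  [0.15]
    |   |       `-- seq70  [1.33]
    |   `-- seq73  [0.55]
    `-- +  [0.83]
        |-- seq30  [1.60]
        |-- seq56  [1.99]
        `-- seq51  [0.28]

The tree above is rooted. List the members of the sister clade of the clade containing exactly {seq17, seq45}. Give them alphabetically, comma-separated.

seq1, seq25, seq38, seq41, seq49, seq5, seq63, seq66, seq74, seq8, seq81, seq93

The clade containing exactly {seq17, seq45} attaches to the tree at the node subtending ((seq17,seq45),(seq66,(seq63,(((seq38,seq74),(((seq81,seq25),seq8,seq41),((seq1,seq93),seq5))),seq49)))).
The other lineage descending from that same node — the sister group — is (seq66,(seq63,(((seq38,seq74),(((seq81,seq25),seq8,seq41),((seq1,seq93),seq5))),seq49))); its 12 tips in alphabetical order are the answer.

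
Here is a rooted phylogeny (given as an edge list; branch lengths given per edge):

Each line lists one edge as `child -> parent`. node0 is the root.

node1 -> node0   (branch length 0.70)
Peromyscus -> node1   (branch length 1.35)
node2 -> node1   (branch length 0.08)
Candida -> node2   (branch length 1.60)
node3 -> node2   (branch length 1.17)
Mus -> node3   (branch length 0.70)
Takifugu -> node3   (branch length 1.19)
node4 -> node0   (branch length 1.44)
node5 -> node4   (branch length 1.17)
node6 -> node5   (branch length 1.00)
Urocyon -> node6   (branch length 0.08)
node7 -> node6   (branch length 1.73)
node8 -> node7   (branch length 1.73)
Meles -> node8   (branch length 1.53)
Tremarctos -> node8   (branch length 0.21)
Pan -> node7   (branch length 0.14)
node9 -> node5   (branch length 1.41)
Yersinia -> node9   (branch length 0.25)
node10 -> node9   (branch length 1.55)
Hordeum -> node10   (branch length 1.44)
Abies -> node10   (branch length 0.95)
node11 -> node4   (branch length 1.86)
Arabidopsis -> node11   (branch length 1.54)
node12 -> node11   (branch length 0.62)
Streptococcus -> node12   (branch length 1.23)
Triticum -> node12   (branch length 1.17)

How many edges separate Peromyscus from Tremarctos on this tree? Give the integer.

8

The MRCA of Peromyscus and Tremarctos is the root of the tree.
From Peromyscus up to that node: 2 branches. From Tremarctos up to the same node: 6 branches. Total: 2 + 6 = 8.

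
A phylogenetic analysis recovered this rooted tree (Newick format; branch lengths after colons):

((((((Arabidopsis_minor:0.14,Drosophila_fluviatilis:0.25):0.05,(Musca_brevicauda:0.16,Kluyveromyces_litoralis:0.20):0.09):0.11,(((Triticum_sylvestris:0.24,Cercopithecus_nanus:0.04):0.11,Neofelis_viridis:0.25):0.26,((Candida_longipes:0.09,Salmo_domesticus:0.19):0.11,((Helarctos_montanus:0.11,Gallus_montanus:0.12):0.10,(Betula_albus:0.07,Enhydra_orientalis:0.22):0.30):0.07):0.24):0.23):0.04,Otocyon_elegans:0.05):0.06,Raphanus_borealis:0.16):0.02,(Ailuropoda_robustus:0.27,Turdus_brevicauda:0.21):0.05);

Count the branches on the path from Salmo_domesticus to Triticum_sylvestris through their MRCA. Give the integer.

The MRCA of Salmo_domesticus and Triticum_sylvestris is the node subtending (((Triticum_sylvestris,Cercopithecus_nanus),Neofelis_viridis),((Candida_longipes,Salmo_domesticus),((Helarctos_montanus,Gallus_montanus),(Betula_albus,Enhydra_orientalis)))).
From Salmo_domesticus up to that node: 3 branches. From Triticum_sylvestris up to the same node: 3 branches. Total: 3 + 3 = 6.

6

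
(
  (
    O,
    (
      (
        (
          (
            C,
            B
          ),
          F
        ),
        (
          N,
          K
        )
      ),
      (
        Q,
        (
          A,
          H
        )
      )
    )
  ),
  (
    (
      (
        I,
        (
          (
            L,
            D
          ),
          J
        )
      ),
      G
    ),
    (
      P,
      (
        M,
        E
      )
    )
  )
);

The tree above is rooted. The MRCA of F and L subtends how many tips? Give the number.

17

The MRCA of F and L is the root, so the clade is the entire tree.
That clade contains 17 terminal taxa: A, B, C, D, E, F, G, H, I, J, K, L, M, N, O, P, Q.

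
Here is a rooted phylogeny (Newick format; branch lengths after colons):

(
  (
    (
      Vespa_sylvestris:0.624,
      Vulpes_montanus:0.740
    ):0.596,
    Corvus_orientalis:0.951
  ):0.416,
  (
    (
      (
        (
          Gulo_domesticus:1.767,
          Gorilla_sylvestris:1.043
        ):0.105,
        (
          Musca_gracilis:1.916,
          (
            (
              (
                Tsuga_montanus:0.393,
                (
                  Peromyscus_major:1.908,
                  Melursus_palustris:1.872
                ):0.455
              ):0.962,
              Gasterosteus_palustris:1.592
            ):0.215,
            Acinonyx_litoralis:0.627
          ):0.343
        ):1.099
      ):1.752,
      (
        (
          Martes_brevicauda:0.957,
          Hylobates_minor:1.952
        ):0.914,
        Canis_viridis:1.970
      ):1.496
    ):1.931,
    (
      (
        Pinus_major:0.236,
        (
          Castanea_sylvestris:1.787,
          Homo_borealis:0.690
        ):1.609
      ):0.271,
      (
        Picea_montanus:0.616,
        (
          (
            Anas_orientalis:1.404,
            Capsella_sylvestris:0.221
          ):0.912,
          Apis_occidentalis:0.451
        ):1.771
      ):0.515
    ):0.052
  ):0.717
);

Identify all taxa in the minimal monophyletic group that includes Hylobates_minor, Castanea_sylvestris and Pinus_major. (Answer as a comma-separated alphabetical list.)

Acinonyx_litoralis, Anas_orientalis, Apis_occidentalis, Canis_viridis, Capsella_sylvestris, Castanea_sylvestris, Gasterosteus_palustris, Gorilla_sylvestris, Gulo_domesticus, Homo_borealis, Hylobates_minor, Martes_brevicauda, Melursus_palustris, Musca_gracilis, Peromyscus_major, Picea_montanus, Pinus_major, Tsuga_montanus

Tracing Hylobates_minor: it sits inside (Martes_brevicauda,Hylobates_minor).
Tracing Castanea_sylvestris: it sits inside (Castanea_sylvestris,Homo_borealis).
Tracing Pinus_major: it sits inside (Pinus_major,(Castanea_sylvestris,Homo_borealis)).
The smallest clade enclosing all 3 is ((((Gulo_domesticus,Gorilla_sylvestris),(Musca_gracilis,(((Tsuga_montanus,(Peromyscus_major,Melursus_palustris)),Gasterosteus_palustris),Acinonyx_litoralis))),((Martes_brevicauda,Hylobates_minor),Canis_viridis)),((Pinus_major,(Castanea_sylvestris,Homo_borealis)),(Picea_montanus,((Anas_orientalis,Capsella_sylvestris),Apis_occidentalis)))); the answer is its 18 terminal taxa in alphabetical order.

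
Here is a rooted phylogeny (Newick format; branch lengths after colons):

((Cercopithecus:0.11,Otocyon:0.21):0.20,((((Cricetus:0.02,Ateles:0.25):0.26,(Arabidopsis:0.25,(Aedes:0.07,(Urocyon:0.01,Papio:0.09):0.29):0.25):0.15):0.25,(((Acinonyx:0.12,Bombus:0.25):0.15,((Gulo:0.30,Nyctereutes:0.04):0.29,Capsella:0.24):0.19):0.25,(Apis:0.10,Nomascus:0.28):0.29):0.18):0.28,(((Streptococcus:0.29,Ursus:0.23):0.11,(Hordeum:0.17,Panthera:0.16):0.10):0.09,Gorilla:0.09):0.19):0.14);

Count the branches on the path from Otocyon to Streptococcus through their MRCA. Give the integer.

7

The MRCA of Otocyon and Streptococcus is the root of the tree.
From Otocyon up to that node: 2 branches. From Streptococcus up to the same node: 5 branches. Total: 2 + 5 = 7.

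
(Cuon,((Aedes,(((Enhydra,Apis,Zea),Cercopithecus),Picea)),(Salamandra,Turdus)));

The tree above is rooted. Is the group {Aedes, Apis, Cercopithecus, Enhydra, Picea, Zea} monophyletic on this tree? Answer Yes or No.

Yes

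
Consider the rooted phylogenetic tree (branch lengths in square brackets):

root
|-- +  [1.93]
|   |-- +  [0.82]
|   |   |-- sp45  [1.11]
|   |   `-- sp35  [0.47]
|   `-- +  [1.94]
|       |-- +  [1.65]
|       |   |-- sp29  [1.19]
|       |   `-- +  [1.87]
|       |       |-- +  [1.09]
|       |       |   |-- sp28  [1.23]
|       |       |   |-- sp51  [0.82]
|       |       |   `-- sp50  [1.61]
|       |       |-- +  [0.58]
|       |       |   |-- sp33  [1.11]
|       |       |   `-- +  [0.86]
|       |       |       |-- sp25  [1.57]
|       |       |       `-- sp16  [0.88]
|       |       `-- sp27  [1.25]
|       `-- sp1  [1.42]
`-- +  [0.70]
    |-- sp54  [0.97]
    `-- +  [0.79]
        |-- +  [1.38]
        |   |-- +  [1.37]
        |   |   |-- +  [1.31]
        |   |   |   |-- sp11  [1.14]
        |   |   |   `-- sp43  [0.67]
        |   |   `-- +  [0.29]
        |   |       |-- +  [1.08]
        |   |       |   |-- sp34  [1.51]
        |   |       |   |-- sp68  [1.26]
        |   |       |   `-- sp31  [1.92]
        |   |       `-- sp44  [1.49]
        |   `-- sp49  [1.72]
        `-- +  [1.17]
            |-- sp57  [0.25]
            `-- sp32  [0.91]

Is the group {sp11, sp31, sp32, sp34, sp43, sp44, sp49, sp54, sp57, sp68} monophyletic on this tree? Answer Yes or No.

Yes

The most recent common ancestor of these taxa subtends (sp54,((((sp11,sp43),((sp34,sp68,sp31),sp44)),sp49),(sp57,sp32))).
That clade has exactly 10 tips — every listed taxon and nothing else — so the group is monophyletic.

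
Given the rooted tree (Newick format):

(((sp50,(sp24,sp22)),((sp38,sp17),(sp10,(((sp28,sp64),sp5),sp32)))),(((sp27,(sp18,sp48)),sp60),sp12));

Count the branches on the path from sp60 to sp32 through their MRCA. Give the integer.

8

The MRCA of sp60 and sp32 is the root of the tree.
From sp60 up to that node: 3 branches. From sp32 up to the same node: 5 branches. Total: 3 + 5 = 8.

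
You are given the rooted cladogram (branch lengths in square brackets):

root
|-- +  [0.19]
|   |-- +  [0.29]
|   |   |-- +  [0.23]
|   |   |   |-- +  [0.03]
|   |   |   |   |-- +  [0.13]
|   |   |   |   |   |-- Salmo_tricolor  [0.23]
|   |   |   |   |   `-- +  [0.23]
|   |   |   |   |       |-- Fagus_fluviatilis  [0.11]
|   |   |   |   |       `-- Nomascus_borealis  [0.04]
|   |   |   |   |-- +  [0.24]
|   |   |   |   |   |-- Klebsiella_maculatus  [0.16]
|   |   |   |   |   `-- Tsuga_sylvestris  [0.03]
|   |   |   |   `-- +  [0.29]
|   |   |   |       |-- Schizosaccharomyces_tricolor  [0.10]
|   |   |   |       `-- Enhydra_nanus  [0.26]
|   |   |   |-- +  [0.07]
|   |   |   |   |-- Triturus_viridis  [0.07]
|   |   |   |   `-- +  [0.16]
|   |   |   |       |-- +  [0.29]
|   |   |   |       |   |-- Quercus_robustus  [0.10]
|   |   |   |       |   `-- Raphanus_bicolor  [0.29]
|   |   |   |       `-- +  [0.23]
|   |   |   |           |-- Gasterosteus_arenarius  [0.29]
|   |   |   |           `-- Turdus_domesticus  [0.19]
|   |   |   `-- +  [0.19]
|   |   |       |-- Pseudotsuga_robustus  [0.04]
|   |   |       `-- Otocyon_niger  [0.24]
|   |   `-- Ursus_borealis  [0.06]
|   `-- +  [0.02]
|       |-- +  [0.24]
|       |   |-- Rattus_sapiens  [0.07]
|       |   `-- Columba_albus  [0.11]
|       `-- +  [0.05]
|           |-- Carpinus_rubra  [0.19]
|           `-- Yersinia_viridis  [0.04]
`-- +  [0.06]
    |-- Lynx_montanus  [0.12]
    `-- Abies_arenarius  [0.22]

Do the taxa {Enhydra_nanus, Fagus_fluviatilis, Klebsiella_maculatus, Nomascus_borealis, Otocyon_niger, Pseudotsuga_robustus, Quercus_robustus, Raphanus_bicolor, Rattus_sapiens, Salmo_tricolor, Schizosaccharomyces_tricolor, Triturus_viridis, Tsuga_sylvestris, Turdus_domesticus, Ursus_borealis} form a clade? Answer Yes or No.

No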